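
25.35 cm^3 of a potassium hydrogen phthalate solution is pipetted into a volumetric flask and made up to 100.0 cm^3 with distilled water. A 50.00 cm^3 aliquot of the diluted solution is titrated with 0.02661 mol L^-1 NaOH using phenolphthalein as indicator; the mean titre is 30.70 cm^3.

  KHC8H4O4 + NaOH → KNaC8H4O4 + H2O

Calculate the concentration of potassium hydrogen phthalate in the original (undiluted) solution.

n(NaOH) = 0.03070 × 0.02661 = 8.169 × 10^-4 mol
n(KHC8H4O4) in the aliquot = 8.169 × 10^-4 mol (1:1 ratio)
[KHC8H4O4]_dilute = 8.169 × 10^-4 / 0.05000 = 0.01634 mol/L
Dilution factor = 100.0 / 25.35 = 3.945
[KHC8H4O4]_stock = 0.01634 × 3.945 = 0.06445 mol/L

0.06445 mol/L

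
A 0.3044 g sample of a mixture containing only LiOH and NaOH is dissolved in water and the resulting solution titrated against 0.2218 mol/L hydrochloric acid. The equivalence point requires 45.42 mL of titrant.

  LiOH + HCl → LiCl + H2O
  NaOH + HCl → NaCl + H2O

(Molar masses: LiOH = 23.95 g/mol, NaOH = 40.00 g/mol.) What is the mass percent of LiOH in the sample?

48.32 %

n(HCl) = 0.04542 × 0.2218 = 0.01007 mol
Let x = n(LiOH), y = n(NaOH).
Titrant: 1x + 1y = 0.01007;  mass: 23.95x + 40.00y = 0.3044
Solving, x = 6.141 × 10^-3 mol, y = 3.933 × 10^-3 mol
mass of LiOH = 6.141 × 10^-3 × 23.95 = 0.1471 g
% LiOH = 0.1471 / 0.3044 × 100 = 48.32 %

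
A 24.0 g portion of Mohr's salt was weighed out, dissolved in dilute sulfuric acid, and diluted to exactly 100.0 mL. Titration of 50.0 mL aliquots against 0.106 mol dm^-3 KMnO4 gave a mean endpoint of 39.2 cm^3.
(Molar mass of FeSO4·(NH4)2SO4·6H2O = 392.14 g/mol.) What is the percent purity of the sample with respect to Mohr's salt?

67.9 %

MnO4^- + 5 Fe^2+ + 8 H^+ → Mn^2+ + 5 Fe^3+ + 4 H2O
n(KMnO4) per titration = 0.0392 × 0.106 = 4.16 × 10^-3 mol
From the 5:1 ratio, n(FeSO4·(NH4)2SO4·6H2O) in each aliquot = 5/1 × 4.16 × 10^-3 = 0.0208 mol
n(FeSO4·(NH4)2SO4·6H2O) in the whole flask = 0.0208 × 100.0/50.0 = 0.0416 mol
mass of FeSO4·(NH4)2SO4·6H2O = 0.0416 × 392.14 = 16.3 g
% FeSO4·(NH4)2SO4·6H2O = 16.3 / 24.0 × 100 = 67.9 %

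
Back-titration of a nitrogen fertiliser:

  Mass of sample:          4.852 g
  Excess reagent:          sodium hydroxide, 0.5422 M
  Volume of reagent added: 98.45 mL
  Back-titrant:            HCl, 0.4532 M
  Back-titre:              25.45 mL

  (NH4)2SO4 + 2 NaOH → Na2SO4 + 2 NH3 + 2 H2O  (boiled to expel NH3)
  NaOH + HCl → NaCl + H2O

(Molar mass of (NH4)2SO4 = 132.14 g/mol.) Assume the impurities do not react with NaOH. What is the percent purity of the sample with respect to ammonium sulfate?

56.98 %

n(NaOH) added = 0.09845 × 0.5422 = 0.05338 mol
n(HCl) used in back-titration = 0.02545 × 0.4532 = 0.01153 mol
n(NaOH) left over = 0.01153 mol (1:1 ratio)
n(NaOH) consumed by analyte = 0.05338 − 0.01153 = 0.04185 mol
From the 1:2 ratio, n((NH4)2SO4) = 1/2 × 0.04185 = 0.02092 mol
mass of (NH4)2SO4 = 0.02092 × 132.14 = 2.765 g
% (NH4)2SO4 = 2.765 / 4.852 × 100 = 56.98 %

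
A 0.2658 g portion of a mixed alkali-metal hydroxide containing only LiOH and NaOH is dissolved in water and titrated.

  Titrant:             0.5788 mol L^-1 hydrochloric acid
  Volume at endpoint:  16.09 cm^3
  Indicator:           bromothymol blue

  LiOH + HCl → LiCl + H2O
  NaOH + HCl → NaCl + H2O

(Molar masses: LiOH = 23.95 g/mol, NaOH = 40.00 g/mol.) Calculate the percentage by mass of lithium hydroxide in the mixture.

59.91 %

n(HCl) = 0.01609 × 0.5788 = 9.313 × 10^-3 mol
Let x = n(LiOH), y = n(NaOH).
Titrant: 1x + 1y = 9.313 × 10^-3;  mass: 23.95x + 40.00y = 0.2658
Solving, x = 6.649 × 10^-3 mol, y = 2.664 × 10^-3 mol
mass of LiOH = 6.649 × 10^-3 × 23.95 = 0.1592 g
% LiOH = 0.1592 / 0.2658 × 100 = 59.91 %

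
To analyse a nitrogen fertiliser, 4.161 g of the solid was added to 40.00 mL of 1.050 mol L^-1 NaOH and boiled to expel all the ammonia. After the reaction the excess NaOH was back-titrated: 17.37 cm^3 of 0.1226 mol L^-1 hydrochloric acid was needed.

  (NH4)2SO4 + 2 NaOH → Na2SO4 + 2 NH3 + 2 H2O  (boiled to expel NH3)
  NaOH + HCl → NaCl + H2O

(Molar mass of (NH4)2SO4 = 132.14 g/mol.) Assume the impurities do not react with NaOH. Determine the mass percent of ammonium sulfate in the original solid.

n(NaOH) added = 0.04000 × 1.050 = 0.04200 mol
n(HCl) used in back-titration = 0.01737 × 0.1226 = 2.130 × 10^-3 mol
n(NaOH) left over = 2.130 × 10^-3 mol (1:1 ratio)
n(NaOH) consumed by analyte = 0.04200 − 2.130 × 10^-3 = 0.03987 mol
From the 1:2 ratio, n((NH4)2SO4) = 1/2 × 0.03987 = 0.01994 mol
mass of (NH4)2SO4 = 0.01994 × 132.14 = 2.634 g
% (NH4)2SO4 = 2.634 / 4.161 × 100 = 63.31 %

63.31 %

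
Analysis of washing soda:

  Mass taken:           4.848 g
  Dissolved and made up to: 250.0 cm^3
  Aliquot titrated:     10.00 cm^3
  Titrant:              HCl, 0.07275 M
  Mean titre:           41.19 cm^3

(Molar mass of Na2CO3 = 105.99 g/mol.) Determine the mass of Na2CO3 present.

Na2CO3 + 2 HCl → 2 NaCl + H2O + CO2
n(HCl) per titration = 0.04119 × 0.07275 = 2.997 × 10^-3 mol
From the 1:2 ratio, n(Na2CO3) in each aliquot = 1/2 × 2.997 × 10^-3 = 1.498 × 10^-3 mol
n(Na2CO3) in the whole flask = 1.498 × 10^-3 × 250.0/10.00 = 0.03746 mol
mass of Na2CO3 = 0.03746 × 105.99 = 3.970 g

3.970 g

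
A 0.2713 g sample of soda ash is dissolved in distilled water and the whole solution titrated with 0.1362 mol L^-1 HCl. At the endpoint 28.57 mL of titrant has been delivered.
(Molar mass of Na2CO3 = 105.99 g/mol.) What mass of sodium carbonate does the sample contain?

Na2CO3 + 2 HCl → 2 NaCl + H2O + CO2
n(HCl) = 0.02857 L × 0.1362 mol/L = 3.891 × 10^-3 mol
From the 1:2 ratio, n(Na2CO3) = 1/2 × 3.891 × 10^-3 = 1.946 × 10^-3 mol
mass of Na2CO3 = 1.946 × 10^-3 × 105.99 g/mol = 0.2062 g

0.2062 g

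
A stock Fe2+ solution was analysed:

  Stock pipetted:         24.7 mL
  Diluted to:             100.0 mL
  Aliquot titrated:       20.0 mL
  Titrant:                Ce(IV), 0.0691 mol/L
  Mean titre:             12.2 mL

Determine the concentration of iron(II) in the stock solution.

0.171 mol/L

Ce^4+ + Fe^2+ → Ce^3+ + Fe^3+
n(Ce4+) = 0.0122 × 0.0691 = 8.43 × 10^-4 mol
n(Fe2+) in the aliquot = 8.43 × 10^-4 mol (1:1 ratio)
[Fe2+]_dilute = 8.43 × 10^-4 / 0.0200 = 0.0422 mol/L
Dilution factor = 100.0 / 24.7 = 4.049
[Fe2+]_stock = 0.0422 × 4.049 = 0.171 mol/L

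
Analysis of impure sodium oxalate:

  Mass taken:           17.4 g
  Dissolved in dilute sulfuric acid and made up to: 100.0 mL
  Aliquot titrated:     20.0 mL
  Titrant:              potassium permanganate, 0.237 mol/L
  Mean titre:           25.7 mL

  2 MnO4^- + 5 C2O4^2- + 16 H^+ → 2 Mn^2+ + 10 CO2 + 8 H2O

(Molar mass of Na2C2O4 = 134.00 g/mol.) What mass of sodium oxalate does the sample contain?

10.2 g

n(KMnO4) per titration = 0.0257 × 0.237 = 6.09 × 10^-3 mol
From the 5:2 ratio, n(Na2C2O4) in each aliquot = 5/2 × 6.09 × 10^-3 = 0.0152 mol
n(Na2C2O4) in the whole flask = 0.0152 × 100.0/20.0 = 0.0761 mol
mass of Na2C2O4 = 0.0761 × 134.00 = 10.2 g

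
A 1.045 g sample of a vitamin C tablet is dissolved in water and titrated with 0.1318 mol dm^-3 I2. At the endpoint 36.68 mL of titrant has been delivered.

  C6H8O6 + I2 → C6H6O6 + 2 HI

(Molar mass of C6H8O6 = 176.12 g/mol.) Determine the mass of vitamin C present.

0.8514 g

n(I2) = 0.03668 L × 0.1318 mol/L = 4.834 × 10^-3 mol
n(C6H8O6) = 4.834 × 10^-3 mol (1:1 ratio)
mass of C6H8O6 = 4.834 × 10^-3 × 176.12 g/mol = 0.8514 g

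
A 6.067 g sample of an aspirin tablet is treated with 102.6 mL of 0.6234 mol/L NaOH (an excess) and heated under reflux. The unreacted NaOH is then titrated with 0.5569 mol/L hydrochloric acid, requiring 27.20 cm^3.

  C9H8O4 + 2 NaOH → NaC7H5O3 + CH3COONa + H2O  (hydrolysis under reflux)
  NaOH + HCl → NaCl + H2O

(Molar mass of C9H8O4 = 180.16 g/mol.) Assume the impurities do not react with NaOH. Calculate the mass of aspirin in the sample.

n(NaOH) added = 0.1026 × 0.6234 = 0.06396 mol
n(HCl) used in back-titration = 0.02720 × 0.5569 = 0.01515 mol
n(NaOH) left over = 0.01515 mol (1:1 ratio)
n(NaOH) consumed by analyte = 0.06396 − 0.01515 = 0.04881 mol
From the 1:2 ratio, n(C9H8O4) = 1/2 × 0.04881 = 0.02441 mol
mass of C9H8O4 = 0.02441 × 180.16 = 4.397 g

4.397 g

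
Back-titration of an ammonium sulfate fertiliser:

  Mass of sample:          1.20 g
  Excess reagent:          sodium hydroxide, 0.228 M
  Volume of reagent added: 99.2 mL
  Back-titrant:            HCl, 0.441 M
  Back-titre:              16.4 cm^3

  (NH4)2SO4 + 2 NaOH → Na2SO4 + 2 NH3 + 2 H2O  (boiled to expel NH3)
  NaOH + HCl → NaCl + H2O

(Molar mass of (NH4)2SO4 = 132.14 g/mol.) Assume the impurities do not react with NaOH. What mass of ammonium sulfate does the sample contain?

n(NaOH) added = 0.0992 × 0.228 = 0.0226 mol
n(HCl) used in back-titration = 0.0164 × 0.441 = 7.23 × 10^-3 mol
n(NaOH) left over = 7.23 × 10^-3 mol (1:1 ratio)
n(NaOH) consumed by analyte = 0.0226 − 7.23 × 10^-3 = 0.0154 mol
From the 1:2 ratio, n((NH4)2SO4) = 1/2 × 0.0154 = 7.69 × 10^-3 mol
mass of (NH4)2SO4 = 7.69 × 10^-3 × 132.14 = 1.02 g

1.02 g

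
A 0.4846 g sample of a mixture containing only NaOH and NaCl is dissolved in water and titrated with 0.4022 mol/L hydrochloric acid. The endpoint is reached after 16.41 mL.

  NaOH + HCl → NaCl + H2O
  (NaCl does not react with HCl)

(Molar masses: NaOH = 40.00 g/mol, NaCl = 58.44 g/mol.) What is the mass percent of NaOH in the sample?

n(HCl) = 0.01641 × 0.4022 = 6.600 × 10^-3 mol
Let x = n(NaOH), y = n(NaCl).
Titrant: 1x = 6.600 × 10^-3;  mass: 40.00x + 58.44y = 0.4846
Solving, x = 6.600 × 10^-3 mol, y = 3.775 × 10^-3 mol
mass of NaOH = 6.600 × 10^-3 × 40.00 = 0.2640 g
% NaOH = 0.2640 / 0.4846 × 100 = 54.48 %

54.48 %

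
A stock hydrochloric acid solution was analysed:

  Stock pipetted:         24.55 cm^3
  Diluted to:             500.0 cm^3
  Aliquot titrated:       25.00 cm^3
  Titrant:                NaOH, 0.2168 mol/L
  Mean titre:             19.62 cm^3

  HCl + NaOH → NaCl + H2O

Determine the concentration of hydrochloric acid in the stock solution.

n(NaOH) = 0.01962 × 0.2168 = 4.254 × 10^-3 mol
n(HCl) in the aliquot = 4.254 × 10^-3 mol (1:1 ratio)
[HCl]_dilute = 4.254 × 10^-3 / 0.02500 = 0.1701 mol/L
Dilution factor = 500.0 / 24.55 = 20.37
[HCl]_stock = 0.1701 × 20.37 = 3.465 mol/L

3.465 mol/L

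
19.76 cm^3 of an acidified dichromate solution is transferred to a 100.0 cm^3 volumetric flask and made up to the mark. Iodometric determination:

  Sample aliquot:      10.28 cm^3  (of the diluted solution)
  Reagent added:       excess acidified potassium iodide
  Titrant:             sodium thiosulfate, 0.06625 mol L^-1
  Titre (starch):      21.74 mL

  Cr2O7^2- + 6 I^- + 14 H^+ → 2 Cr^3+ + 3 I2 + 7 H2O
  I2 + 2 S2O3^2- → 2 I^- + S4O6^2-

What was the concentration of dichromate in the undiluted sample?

n(S2O3^2-) = 0.02174 × 0.06625 = 1.440 × 10^-3 mol
n(I2) = n(S2O3^2-)/2 = 7.201 × 10^-4 mol
From the 1:3 ratio, n(Cr2O7^2-) in the aliquot = 1/3 × 7.201 × 10^-4 = 2.400 × 10^-4 mol
[Cr2O7^2-]_dilute = 2.400 × 10^-4 / 0.01028 = 0.02335 mol/L
[Cr2O7^2-]_original = 0.02335 × 100.0/19.76 = 0.1182 mol/L

0.1182 mol/L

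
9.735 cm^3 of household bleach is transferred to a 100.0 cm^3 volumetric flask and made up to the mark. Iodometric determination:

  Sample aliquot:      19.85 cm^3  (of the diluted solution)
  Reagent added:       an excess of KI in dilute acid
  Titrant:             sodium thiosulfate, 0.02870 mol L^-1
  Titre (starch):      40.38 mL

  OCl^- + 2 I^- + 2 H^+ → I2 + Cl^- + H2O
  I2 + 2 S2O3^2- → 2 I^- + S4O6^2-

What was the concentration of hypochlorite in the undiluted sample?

0.2999 mol/L

n(S2O3^2-) = 0.04038 × 0.02870 = 1.159 × 10^-3 mol
n(I2) = n(S2O3^2-)/2 = 5.795 × 10^-4 mol
n(OCl^-) in the aliquot = 5.795 × 10^-4 mol (1:1 ratio)
[OCl^-]_dilute = 5.795 × 10^-4 / 0.01985 = 0.02919 mol/L
[OCl^-]_original = 0.02919 × 100.0/9.735 = 0.2999 mol/L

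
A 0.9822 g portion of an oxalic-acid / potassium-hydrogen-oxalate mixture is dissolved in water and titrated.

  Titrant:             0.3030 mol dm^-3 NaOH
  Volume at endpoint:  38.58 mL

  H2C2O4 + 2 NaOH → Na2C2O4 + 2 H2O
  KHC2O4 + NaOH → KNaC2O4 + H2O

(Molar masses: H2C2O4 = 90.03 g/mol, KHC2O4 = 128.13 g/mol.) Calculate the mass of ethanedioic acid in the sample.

n(NaOH) = 0.03858 × 0.3030 = 0.01169 mol
Let x = n(H2C2O4), y = n(KHC2O4).
Titrant: 2x + 1y = 0.01169;  mass: 90.03x + 128.13y = 0.9822
Solving, x = 3.102 × 10^-3 mol, y = 5.486 × 10^-3 mol
mass of H2C2O4 = 3.102 × 10^-3 × 90.03 = 0.2793 g

0.2793 g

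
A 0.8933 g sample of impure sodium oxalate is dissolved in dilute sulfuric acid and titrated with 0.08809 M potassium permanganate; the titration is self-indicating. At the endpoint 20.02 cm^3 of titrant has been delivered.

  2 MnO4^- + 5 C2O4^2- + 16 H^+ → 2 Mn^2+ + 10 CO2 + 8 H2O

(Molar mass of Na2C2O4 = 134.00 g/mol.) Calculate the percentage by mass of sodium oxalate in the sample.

66.14 %

n(KMnO4) = 0.02002 L × 0.08809 mol/L = 1.764 × 10^-3 mol
From the 5:2 ratio, n(Na2C2O4) = 5/2 × 1.764 × 10^-3 = 4.409 × 10^-3 mol
mass of Na2C2O4 = 4.409 × 10^-3 × 134.00 g/mol = 0.5908 g
% Na2C2O4 = 0.5908 / 0.8933 × 100 = 66.14 %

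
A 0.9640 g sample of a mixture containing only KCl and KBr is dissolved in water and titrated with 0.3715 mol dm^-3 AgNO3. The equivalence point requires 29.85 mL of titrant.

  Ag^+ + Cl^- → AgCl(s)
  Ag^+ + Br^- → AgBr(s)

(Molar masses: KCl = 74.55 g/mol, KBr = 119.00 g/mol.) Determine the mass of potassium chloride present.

0.5964 g

n(AgNO3) = 0.02985 × 0.3715 = 0.01109 mol
Let x = n(KCl), y = n(KBr).
Titrant: 1x + 1y = 0.01109;  mass: 74.55x + 119.00y = 0.9640
Solving, x = 8.001 × 10^-3 mol, y = 3.089 × 10^-3 mol
mass of KCl = 8.001 × 10^-3 × 74.55 = 0.5964 g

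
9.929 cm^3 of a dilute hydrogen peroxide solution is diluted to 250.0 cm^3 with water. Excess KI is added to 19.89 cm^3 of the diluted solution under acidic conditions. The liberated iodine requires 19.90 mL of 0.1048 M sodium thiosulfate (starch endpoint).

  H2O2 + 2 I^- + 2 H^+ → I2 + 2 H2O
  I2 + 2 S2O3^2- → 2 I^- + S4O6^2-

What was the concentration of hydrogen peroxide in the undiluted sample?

n(S2O3^2-) = 0.01990 × 0.1048 = 2.086 × 10^-3 mol
n(I2) = n(S2O3^2-)/2 = 1.043 × 10^-3 mol
n(H2O2) in the aliquot = 1.043 × 10^-3 mol (1:1 ratio)
[H2O2]_dilute = 1.043 × 10^-3 / 0.01989 = 0.05243 mol/L
[H2O2]_original = 0.05243 × 250.0/9.929 = 1.320 mol/L

1.320 M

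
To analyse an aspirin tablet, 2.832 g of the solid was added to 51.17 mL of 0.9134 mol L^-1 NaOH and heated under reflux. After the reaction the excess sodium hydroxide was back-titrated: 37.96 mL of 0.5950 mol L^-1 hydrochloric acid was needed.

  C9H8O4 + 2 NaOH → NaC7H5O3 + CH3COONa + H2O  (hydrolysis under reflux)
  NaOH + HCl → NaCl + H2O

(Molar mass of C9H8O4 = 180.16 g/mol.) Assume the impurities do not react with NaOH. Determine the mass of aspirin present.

n(NaOH) added = 0.05117 × 0.9134 = 0.04674 mol
n(HCl) used in back-titration = 0.03796 × 0.5950 = 0.02259 mol
n(NaOH) left over = 0.02259 mol (1:1 ratio)
n(NaOH) consumed by analyte = 0.04674 − 0.02259 = 0.02415 mol
From the 1:2 ratio, n(C9H8O4) = 1/2 × 0.02415 = 0.01208 mol
mass of C9H8O4 = 0.01208 × 180.16 = 2.176 g

2.176 g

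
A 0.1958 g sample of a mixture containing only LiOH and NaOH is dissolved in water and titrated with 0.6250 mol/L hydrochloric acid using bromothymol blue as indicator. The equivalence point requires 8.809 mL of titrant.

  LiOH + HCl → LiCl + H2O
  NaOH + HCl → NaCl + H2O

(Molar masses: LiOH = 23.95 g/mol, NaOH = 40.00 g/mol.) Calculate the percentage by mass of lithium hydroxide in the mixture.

18.61 %

n(HCl) = 0.008809 × 0.6250 = 5.506 × 10^-3 mol
Let x = n(LiOH), y = n(NaOH).
Titrant: 1x + 1y = 5.506 × 10^-3;  mass: 23.95x + 40.00y = 0.1958
Solving, x = 1.522 × 10^-3 mol, y = 3.984 × 10^-3 mol
mass of LiOH = 1.522 × 10^-3 × 23.95 = 0.03645 g
% LiOH = 0.03645 / 0.1958 × 100 = 18.61 %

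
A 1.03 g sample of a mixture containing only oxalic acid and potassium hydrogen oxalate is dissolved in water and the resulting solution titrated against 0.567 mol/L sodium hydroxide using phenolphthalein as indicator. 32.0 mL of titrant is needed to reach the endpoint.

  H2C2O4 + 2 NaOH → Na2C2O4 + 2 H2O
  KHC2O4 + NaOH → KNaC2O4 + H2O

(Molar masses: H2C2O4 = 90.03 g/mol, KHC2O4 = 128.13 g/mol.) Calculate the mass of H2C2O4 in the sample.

n(NaOH) = 0.0320 × 0.567 = 0.0181 mol
Let x = n(H2C2O4), y = n(KHC2O4).
Titrant: 2x + 1y = 0.0181;  mass: 90.03x + 128.13y = 1.03
Solving, x = 7.79 × 10^-3 mol, y = 2.57 × 10^-3 mol
mass of H2C2O4 = 7.79 × 10^-3 × 90.03 = 0.701 g

0.701 g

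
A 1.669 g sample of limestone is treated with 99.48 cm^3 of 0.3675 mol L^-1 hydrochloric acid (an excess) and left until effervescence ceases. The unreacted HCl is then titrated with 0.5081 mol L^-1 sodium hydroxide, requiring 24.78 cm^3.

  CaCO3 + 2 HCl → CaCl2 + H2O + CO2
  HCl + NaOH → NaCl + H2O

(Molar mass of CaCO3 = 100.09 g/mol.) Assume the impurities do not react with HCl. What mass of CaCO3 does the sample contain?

n(HCl) added = 0.09948 × 0.3675 = 0.03656 mol
n(NaOH) used in back-titration = 0.02478 × 0.5081 = 0.01259 mol
n(HCl) left over = 0.01259 mol (1:1 ratio)
n(HCl) consumed by analyte = 0.03656 − 0.01259 = 0.02397 mol
From the 1:2 ratio, n(CaCO3) = 1/2 × 0.02397 = 0.01198 mol
mass of CaCO3 = 0.01198 × 100.09 = 1.199 g

1.199 g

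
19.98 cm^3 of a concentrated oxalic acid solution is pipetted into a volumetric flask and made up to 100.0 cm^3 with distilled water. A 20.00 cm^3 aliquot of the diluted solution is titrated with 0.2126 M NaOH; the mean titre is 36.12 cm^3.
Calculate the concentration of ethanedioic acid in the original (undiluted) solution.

0.9608 M

H2C2O4 + 2 NaOH → Na2C2O4 + 2 H2O
n(NaOH) = 0.03612 × 0.2126 = 7.679 × 10^-3 mol
From the 1:2 ratio, n(H2C2O4) in the aliquot = 1/2 × 7.679 × 10^-3 = 3.840 × 10^-3 mol
[H2C2O4]_dilute = 3.840 × 10^-3 / 0.02000 = 0.1920 mol/L
Dilution factor = 100.0 / 19.98 = 5.005
[H2C2O4]_stock = 0.1920 × 5.005 = 0.9608 mol/L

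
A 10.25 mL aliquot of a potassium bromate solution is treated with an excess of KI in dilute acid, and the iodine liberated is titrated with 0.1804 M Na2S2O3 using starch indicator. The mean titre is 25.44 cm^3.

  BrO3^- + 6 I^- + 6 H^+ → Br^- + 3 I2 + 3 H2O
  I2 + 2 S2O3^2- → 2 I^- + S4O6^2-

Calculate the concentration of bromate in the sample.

0.07462 M

n(S2O3^2-) = 0.02544 × 0.1804 = 4.589 × 10^-3 mol
n(I2) = n(S2O3^2-)/2 = 2.295 × 10^-3 mol
From the 1:3 ratio, n(BrO3^-) in the aliquot = 1/3 × 2.295 × 10^-3 = 7.649 × 10^-4 mol
[BrO3^-] = 7.649 × 10^-4 / 0.01025 = 0.07462 mol/L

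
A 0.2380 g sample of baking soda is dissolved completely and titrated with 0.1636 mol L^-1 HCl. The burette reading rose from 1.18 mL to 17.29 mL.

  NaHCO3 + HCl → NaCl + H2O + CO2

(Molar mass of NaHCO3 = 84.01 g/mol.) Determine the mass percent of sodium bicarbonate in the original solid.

93.03 %

n(HCl) = 0.01611 L × 0.1636 mol/L = 2.636 × 10^-3 mol
n(NaHCO3) = 2.636 × 10^-3 mol (1:1 ratio)
mass of NaHCO3 = 2.636 × 10^-3 × 84.01 g/mol = 0.2214 g
% NaHCO3 = 0.2214 / 0.2380 × 100 = 93.03 %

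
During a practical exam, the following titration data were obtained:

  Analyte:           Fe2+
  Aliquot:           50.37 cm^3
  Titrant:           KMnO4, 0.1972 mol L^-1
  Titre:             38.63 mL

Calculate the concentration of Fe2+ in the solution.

0.7562 mol/L

MnO4^- + 5 Fe^2+ + 8 H^+ → Mn^2+ + 5 Fe^3+ + 4 H2O
n(KMnO4) = 0.03863 L × 0.1972 mol/L = 7.618 × 10^-3 mol
From the 5:1 mole ratio, n(Fe2+) = 5/1 × 7.618 × 10^-3 = 0.03809 mol
[Fe2+] = 0.03809 mol / 0.05037 L = 0.7562 mol/L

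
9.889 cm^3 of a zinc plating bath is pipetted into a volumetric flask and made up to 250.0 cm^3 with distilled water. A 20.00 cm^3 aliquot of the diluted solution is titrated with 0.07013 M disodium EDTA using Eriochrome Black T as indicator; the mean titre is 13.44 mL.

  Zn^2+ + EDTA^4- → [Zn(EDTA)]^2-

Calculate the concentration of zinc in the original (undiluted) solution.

n(EDTA) = 0.01344 × 0.07013 = 9.425 × 10^-4 mol
n(Zn2+) in the aliquot = 9.425 × 10^-4 mol (1:1 ratio)
[Zn2+]_dilute = 9.425 × 10^-4 / 0.02000 = 0.04713 mol/L
Dilution factor = 250.0 / 9.889 = 25.28
[Zn2+]_stock = 0.04713 × 25.28 = 1.191 mol/L

1.191 M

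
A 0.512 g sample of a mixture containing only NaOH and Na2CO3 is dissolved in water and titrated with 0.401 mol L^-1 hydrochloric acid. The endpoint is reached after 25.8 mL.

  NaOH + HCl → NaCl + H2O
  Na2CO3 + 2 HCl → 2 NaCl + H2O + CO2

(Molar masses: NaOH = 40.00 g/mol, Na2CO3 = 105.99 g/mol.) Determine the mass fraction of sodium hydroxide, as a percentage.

n(HCl) = 0.0258 × 0.401 = 0.0103 mol
Let x = n(NaOH), y = n(Na2CO3).
Titrant: 1x + 2y = 0.0103;  mass: 40.00x + 105.99y = 0.512
Solving, x = 2.79 × 10^-3 mol, y = 3.78 × 10^-3 mol
mass of NaOH = 2.79 × 10^-3 × 40.00 = 0.112 g
% NaOH = 0.112 / 0.512 × 100 = 21.8 %

21.8 %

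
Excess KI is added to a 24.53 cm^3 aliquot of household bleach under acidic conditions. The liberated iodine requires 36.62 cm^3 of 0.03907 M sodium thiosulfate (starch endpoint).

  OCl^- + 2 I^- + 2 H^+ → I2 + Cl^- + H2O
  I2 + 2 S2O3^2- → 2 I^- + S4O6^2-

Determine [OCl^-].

0.02916 M

n(S2O3^2-) = 0.03662 × 0.03907 = 1.431 × 10^-3 mol
n(I2) = n(S2O3^2-)/2 = 7.154 × 10^-4 mol
n(OCl^-) in the aliquot = 7.154 × 10^-4 mol (1:1 ratio)
[OCl^-] = 7.154 × 10^-4 / 0.02453 = 0.02916 mol/L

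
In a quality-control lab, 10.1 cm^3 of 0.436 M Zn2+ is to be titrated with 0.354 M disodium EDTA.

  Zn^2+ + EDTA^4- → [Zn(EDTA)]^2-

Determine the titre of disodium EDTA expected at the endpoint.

12.4 mL

n(Zn2+) = 0.0101 L × 0.436 mol/L = 4.40 × 10^-3 mol
n(EDTA) = 4.40 × 10^-3 mol (1:1 stoichiometry)
V(EDTA) = 4.40 × 10^-3 mol / 0.354 mol/L = 0.0124 L = 12.4 mL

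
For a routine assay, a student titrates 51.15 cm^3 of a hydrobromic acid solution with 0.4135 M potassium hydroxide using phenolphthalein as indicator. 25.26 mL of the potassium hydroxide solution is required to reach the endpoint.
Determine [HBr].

0.2042 M

HBr + KOH → KBr + H2O
n(KOH) = 0.02526 L × 0.4135 mol/L = 0.01045 mol
n(HBr) = 0.01045 mol (1:1 mole ratio)
[HBr] = 0.01045 mol / 0.05115 L = 0.2042 mol/L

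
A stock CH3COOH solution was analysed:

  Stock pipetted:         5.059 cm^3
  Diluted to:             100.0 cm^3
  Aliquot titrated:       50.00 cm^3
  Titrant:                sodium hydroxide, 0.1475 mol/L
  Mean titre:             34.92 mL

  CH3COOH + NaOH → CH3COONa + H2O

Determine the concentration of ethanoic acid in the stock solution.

n(NaOH) = 0.03492 × 0.1475 = 5.151 × 10^-3 mol
n(CH3COOH) in the aliquot = 5.151 × 10^-3 mol (1:1 ratio)
[CH3COOH]_dilute = 5.151 × 10^-3 / 0.05000 = 0.1030 mol/L
Dilution factor = 100.0 / 5.059 = 19.77
[CH3COOH]_stock = 0.1030 × 19.77 = 2.036 mol/L

2.036 mol/L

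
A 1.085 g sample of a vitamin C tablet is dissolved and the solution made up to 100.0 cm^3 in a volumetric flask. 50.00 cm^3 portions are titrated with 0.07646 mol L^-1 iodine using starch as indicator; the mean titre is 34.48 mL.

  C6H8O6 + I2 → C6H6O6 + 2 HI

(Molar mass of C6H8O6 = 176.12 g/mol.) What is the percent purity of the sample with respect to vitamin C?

n(I2) per titration = 0.03448 × 0.07646 = 2.636 × 10^-3 mol
n(C6H8O6) in each aliquot = 2.636 × 10^-3 mol (1:1 ratio)
n(C6H8O6) in the whole flask = 2.636 × 10^-3 × 100.0/50.00 = 5.273 × 10^-3 mol
mass of C6H8O6 = 5.273 × 10^-3 × 176.12 = 0.9286 g
% C6H8O6 = 0.9286 / 1.085 × 100 = 85.59 %

85.59 %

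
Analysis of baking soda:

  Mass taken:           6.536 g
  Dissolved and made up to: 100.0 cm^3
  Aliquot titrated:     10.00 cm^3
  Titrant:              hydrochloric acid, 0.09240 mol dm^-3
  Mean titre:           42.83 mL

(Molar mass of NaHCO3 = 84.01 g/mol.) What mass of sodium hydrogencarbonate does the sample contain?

NaHCO3 + HCl → NaCl + H2O + CO2
n(HCl) per titration = 0.04283 × 0.09240 = 3.957 × 10^-3 mol
n(NaHCO3) in each aliquot = 3.957 × 10^-3 mol (1:1 ratio)
n(NaHCO3) in the whole flask = 3.957 × 10^-3 × 100.0/10.00 = 0.03957 mol
mass of NaHCO3 = 0.03957 × 84.01 = 3.325 g

3.325 g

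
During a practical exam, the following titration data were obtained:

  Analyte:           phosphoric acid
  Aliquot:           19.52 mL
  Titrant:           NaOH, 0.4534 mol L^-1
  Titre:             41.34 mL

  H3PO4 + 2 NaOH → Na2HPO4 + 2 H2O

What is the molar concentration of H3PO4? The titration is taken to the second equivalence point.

n(NaOH) = 0.04134 L × 0.4534 mol/L = 0.01874 mol
From the 1:2 mole ratio, n(H3PO4) = 1/2 × 0.01874 = 9.372 × 10^-3 mol
[H3PO4] = 9.372 × 10^-3 mol / 0.01952 L = 0.4801 mol/L

0.4801 mol/L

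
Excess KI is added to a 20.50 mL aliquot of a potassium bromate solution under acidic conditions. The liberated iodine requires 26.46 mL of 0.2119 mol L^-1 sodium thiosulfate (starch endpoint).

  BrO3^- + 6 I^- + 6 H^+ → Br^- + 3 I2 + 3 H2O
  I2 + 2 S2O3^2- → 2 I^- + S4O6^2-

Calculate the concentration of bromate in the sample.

0.04558 mol/L

n(S2O3^2-) = 0.02646 × 0.2119 = 5.607 × 10^-3 mol
n(I2) = n(S2O3^2-)/2 = 2.803 × 10^-3 mol
From the 1:3 ratio, n(BrO3^-) in the aliquot = 1/3 × 2.803 × 10^-3 = 9.345 × 10^-4 mol
[BrO3^-] = 9.345 × 10^-4 / 0.02050 = 0.04558 mol/L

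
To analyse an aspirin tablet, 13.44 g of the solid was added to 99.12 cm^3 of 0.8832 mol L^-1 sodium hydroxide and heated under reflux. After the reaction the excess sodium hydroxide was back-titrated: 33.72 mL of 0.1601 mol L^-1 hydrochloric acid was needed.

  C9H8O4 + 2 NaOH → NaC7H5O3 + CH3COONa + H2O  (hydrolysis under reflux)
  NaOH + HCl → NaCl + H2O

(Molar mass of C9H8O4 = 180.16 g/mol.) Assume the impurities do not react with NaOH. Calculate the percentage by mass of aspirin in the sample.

n(NaOH) added = 0.09912 × 0.8832 = 0.08754 mol
n(HCl) used in back-titration = 0.03372 × 0.1601 = 5.399 × 10^-3 mol
n(NaOH) left over = 5.399 × 10^-3 mol (1:1 ratio)
n(NaOH) consumed by analyte = 0.08754 − 5.399 × 10^-3 = 0.08214 mol
From the 1:2 ratio, n(C9H8O4) = 1/2 × 0.08214 = 0.04107 mol
mass of C9H8O4 = 0.04107 × 180.16 = 7.400 g
% C9H8O4 = 7.400 / 13.44 × 100 = 55.06 %

55.06 %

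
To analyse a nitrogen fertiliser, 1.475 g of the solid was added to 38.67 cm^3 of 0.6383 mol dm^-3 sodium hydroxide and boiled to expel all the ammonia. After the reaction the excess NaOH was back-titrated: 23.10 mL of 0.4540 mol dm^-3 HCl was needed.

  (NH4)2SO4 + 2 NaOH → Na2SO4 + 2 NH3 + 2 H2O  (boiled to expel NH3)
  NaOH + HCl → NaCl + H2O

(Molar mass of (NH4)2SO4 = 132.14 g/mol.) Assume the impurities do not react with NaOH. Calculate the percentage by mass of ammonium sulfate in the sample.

63.59 %

n(NaOH) added = 0.03867 × 0.6383 = 0.02468 mol
n(HCl) used in back-titration = 0.02310 × 0.4540 = 0.01049 mol
n(NaOH) left over = 0.01049 mol (1:1 ratio)
n(NaOH) consumed by analyte = 0.02468 − 0.01049 = 0.01420 mol
From the 1:2 ratio, n((NH4)2SO4) = 1/2 × 0.01420 = 7.098 × 10^-3 mol
mass of (NH4)2SO4 = 7.098 × 10^-3 × 132.14 = 0.9379 g
% (NH4)2SO4 = 0.9379 / 1.475 × 100 = 63.59 %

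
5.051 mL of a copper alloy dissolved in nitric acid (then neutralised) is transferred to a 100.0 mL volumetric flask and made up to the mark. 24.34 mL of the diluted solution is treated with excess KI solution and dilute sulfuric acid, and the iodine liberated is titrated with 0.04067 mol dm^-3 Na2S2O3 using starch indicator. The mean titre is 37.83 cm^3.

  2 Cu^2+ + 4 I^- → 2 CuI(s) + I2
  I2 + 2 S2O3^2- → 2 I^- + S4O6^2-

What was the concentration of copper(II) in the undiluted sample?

n(S2O3^2-) = 0.03783 × 0.04067 = 1.539 × 10^-3 mol
n(I2) = n(S2O3^2-)/2 = 7.693 × 10^-4 mol
From the 2:1 ratio, n(Cu2+) in the aliquot = 2/1 × 7.693 × 10^-4 = 1.539 × 10^-3 mol
[Cu2+]_dilute = 1.539 × 10^-3 / 0.02434 = 0.06321 mol/L
[Cu2+]_original = 0.06321 × 100.0/5.051 = 1.251 mol/L

1.251 mol/L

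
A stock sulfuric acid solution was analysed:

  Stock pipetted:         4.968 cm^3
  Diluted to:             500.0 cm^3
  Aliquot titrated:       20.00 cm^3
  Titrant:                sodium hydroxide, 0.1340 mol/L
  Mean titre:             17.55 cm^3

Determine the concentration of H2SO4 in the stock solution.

H2SO4 + 2 NaOH → Na2SO4 + 2 H2O
n(NaOH) = 0.01755 × 0.1340 = 2.352 × 10^-3 mol
From the 1:2 ratio, n(H2SO4) in the aliquot = 1/2 × 2.352 × 10^-3 = 1.176 × 10^-3 mol
[H2SO4]_dilute = 1.176 × 10^-3 / 0.02000 = 0.05879 mol/L
Dilution factor = 500.0 / 4.968 = 100.6
[H2SO4]_stock = 0.05879 × 100.6 = 5.917 mol/L

5.917 mol/L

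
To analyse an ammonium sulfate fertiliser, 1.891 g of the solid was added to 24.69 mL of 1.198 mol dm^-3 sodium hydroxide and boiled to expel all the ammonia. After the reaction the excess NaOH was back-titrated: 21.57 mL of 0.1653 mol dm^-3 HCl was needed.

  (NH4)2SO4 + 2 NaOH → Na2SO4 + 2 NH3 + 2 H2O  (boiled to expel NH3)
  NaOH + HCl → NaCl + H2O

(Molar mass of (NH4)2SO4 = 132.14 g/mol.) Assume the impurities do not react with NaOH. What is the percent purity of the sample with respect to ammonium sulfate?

90.89 %

n(NaOH) added = 0.02469 × 1.198 = 0.02958 mol
n(HCl) used in back-titration = 0.02157 × 0.1653 = 3.566 × 10^-3 mol
n(NaOH) left over = 3.566 × 10^-3 mol (1:1 ratio)
n(NaOH) consumed by analyte = 0.02958 − 3.566 × 10^-3 = 0.02601 mol
From the 1:2 ratio, n((NH4)2SO4) = 1/2 × 0.02601 = 0.01301 mol
mass of (NH4)2SO4 = 0.01301 × 132.14 = 1.719 g
% (NH4)2SO4 = 1.719 / 1.891 × 100 = 90.89 %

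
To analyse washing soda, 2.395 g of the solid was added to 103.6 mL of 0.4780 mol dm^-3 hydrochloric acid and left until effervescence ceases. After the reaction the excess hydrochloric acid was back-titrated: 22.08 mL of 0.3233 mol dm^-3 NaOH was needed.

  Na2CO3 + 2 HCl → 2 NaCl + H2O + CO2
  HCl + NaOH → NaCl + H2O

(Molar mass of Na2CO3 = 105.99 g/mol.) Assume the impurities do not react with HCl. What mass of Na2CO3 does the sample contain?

2.246 g

n(HCl) added = 0.1036 × 0.4780 = 0.04952 mol
n(NaOH) used in back-titration = 0.02208 × 0.3233 = 7.138 × 10^-3 mol
n(HCl) left over = 7.138 × 10^-3 mol (1:1 ratio)
n(HCl) consumed by analyte = 0.04952 − 7.138 × 10^-3 = 0.04238 mol
From the 1:2 ratio, n(Na2CO3) = 1/2 × 0.04238 = 0.02119 mol
mass of Na2CO3 = 0.02119 × 105.99 = 2.246 g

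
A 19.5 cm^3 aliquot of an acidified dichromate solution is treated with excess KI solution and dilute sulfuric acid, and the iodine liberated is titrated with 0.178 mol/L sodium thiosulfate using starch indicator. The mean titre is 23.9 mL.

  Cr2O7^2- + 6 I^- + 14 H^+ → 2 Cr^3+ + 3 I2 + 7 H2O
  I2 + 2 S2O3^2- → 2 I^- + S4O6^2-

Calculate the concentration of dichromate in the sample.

n(S2O3^2-) = 0.0239 × 0.178 = 4.25 × 10^-3 mol
n(I2) = n(S2O3^2-)/2 = 2.13 × 10^-3 mol
From the 1:3 ratio, n(Cr2O7^2-) in the aliquot = 1/3 × 2.13 × 10^-3 = 7.09 × 10^-4 mol
[Cr2O7^2-] = 7.09 × 10^-4 / 0.0195 = 0.0364 mol/L

0.0364 mol/L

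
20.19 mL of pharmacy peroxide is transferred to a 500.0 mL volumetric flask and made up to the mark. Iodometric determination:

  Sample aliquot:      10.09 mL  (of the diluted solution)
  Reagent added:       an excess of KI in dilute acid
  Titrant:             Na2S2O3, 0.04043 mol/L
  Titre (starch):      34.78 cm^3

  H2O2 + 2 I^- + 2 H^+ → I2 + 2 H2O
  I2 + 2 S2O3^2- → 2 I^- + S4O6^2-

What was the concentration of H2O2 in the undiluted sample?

n(S2O3^2-) = 0.03478 × 0.04043 = 1.406 × 10^-3 mol
n(I2) = n(S2O3^2-)/2 = 7.031 × 10^-4 mol
n(H2O2) in the aliquot = 7.031 × 10^-4 mol (1:1 ratio)
[H2O2]_dilute = 7.031 × 10^-4 / 0.01009 = 0.06968 mol/L
[H2O2]_original = 0.06968 × 500.0/20.19 = 1.726 mol/L

1.726 mol/L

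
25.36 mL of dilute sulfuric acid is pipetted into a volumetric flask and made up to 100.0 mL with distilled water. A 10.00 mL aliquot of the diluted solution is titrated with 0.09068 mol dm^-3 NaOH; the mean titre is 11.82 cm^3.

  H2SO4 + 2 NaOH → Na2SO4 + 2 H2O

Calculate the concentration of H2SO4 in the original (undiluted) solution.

0.2113 mol/L

n(NaOH) = 0.01182 × 0.09068 = 1.072 × 10^-3 mol
From the 1:2 ratio, n(H2SO4) in the aliquot = 1/2 × 1.072 × 10^-3 = 5.359 × 10^-4 mol
[H2SO4]_dilute = 5.359 × 10^-4 / 0.01000 = 0.05359 mol/L
Dilution factor = 100.0 / 25.36 = 3.943
[H2SO4]_stock = 0.05359 × 3.943 = 0.2113 mol/L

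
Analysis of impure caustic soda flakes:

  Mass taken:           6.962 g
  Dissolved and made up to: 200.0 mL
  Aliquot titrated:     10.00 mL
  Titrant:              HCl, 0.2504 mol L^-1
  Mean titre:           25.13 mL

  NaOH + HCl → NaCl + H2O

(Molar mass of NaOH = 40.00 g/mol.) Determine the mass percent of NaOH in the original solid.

n(HCl) per titration = 0.02513 × 0.2504 = 6.293 × 10^-3 mol
n(NaOH) in each aliquot = 6.293 × 10^-3 mol (1:1 ratio)
n(NaOH) in the whole flask = 6.293 × 10^-3 × 200.0/10.00 = 0.1259 mol
mass of NaOH = 0.1259 × 40.00 = 5.034 g
% NaOH = 5.034 / 6.962 × 100 = 72.31 %

72.31 %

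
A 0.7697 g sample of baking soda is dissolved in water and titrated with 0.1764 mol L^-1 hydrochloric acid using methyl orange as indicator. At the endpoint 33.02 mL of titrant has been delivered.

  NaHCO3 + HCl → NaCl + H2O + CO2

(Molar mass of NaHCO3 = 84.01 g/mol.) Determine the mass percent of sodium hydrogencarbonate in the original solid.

n(HCl) = 0.03302 L × 0.1764 mol/L = 5.825 × 10^-3 mol
n(NaHCO3) = 5.825 × 10^-3 mol (1:1 ratio)
mass of NaHCO3 = 5.825 × 10^-3 × 84.01 g/mol = 0.4893 g
% NaHCO3 = 0.4893 / 0.7697 × 100 = 63.57 %

63.57 %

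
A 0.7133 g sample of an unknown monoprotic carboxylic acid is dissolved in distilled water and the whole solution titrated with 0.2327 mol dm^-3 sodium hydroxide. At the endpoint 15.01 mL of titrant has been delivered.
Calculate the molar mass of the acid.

204.2 g/mol

n(NaOH) = 0.01501 L × 0.2327 mol/L = 3.493 × 10^-3 mol
n(HA) = 3.493 × 10^-3 mol (1:1 ratio)
M = m / n = 0.7133 g / 3.493 × 10^-3 mol = 204.2 g/mol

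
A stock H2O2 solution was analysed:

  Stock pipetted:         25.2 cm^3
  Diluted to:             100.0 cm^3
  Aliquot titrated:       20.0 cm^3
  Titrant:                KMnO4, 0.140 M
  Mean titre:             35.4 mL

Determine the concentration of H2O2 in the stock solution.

2.46 M

2 MnO4^- + 5 H2O2 + 6 H^+ → 2 Mn^2+ + 5 O2 + 8 H2O
n(KMnO4) = 0.0354 × 0.140 = 4.96 × 10^-3 mol
From the 5:2 ratio, n(H2O2) in the aliquot = 5/2 × 4.96 × 10^-3 = 0.0124 mol
[H2O2]_dilute = 0.0124 / 0.0200 = 0.620 mol/L
Dilution factor = 100.0 / 25.2 = 3.968
[H2O2]_stock = 0.620 × 3.968 = 2.46 mol/L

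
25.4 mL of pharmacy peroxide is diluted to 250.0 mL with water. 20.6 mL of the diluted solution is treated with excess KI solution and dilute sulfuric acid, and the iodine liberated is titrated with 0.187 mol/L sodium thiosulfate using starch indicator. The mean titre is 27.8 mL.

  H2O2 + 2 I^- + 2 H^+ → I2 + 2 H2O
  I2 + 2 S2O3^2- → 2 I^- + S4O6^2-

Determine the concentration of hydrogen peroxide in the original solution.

1.24 mol/L

n(S2O3^2-) = 0.0278 × 0.187 = 5.20 × 10^-3 mol
n(I2) = n(S2O3^2-)/2 = 2.60 × 10^-3 mol
n(H2O2) in the aliquot = 2.60 × 10^-3 mol (1:1 ratio)
[H2O2]_dilute = 2.60 × 10^-3 / 0.0206 = 0.126 mol/L
[H2O2]_original = 0.126 × 250.0/25.4 = 1.24 mol/L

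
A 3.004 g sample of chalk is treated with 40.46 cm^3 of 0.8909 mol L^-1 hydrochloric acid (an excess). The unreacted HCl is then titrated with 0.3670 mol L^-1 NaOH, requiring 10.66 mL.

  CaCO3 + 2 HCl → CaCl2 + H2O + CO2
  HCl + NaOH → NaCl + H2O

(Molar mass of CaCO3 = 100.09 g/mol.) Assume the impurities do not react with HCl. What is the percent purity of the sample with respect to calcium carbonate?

53.53 %

n(HCl) added = 0.04046 × 0.8909 = 0.03605 mol
n(NaOH) used in back-titration = 0.01066 × 0.3670 = 3.912 × 10^-3 mol
n(HCl) left over = 3.912 × 10^-3 mol (1:1 ratio)
n(HCl) consumed by analyte = 0.03605 − 3.912 × 10^-3 = 0.03213 mol
From the 1:2 ratio, n(CaCO3) = 1/2 × 0.03213 = 0.01607 mol
mass of CaCO3 = 0.01607 × 100.09 = 1.608 g
% CaCO3 = 1.608 / 3.004 × 100 = 53.53 %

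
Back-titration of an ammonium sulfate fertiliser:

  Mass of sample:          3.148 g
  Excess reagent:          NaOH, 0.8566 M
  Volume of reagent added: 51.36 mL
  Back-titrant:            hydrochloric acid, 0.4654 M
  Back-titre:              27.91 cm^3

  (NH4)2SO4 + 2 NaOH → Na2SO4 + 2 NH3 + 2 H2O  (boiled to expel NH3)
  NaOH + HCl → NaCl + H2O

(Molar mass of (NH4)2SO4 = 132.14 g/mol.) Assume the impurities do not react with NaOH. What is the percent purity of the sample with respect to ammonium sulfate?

65.07 %

n(NaOH) added = 0.05136 × 0.8566 = 0.04399 mol
n(HCl) used in back-titration = 0.02791 × 0.4654 = 0.01299 mol
n(NaOH) left over = 0.01299 mol (1:1 ratio)
n(NaOH) consumed by analyte = 0.04399 − 0.01299 = 0.03101 mol
From the 1:2 ratio, n((NH4)2SO4) = 1/2 × 0.03101 = 0.01550 mol
mass of (NH4)2SO4 = 0.01550 × 132.14 = 2.049 g
% (NH4)2SO4 = 2.049 / 3.148 × 100 = 65.07 %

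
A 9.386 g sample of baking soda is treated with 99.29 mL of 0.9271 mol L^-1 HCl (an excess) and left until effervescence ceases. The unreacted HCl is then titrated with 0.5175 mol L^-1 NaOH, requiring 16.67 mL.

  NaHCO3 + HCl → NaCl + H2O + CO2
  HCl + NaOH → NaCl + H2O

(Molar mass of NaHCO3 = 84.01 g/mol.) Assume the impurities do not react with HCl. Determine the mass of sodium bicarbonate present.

n(HCl) added = 0.09929 × 0.9271 = 0.09205 mol
n(NaOH) used in back-titration = 0.01667 × 0.5175 = 8.627 × 10^-3 mol
n(HCl) left over = 8.627 × 10^-3 mol (1:1 ratio)
n(HCl) consumed by analyte = 0.09205 − 8.627 × 10^-3 = 0.08343 mol
n(NaHCO3) = 0.08343 mol (1:1 ratio)
mass of NaHCO3 = 0.08343 × 84.01 = 7.009 g

7.009 g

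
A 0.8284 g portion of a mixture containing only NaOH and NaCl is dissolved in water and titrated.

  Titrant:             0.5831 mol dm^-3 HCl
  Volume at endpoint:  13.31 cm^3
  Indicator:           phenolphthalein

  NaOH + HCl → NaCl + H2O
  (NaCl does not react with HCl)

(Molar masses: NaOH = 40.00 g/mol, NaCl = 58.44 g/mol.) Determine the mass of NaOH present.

0.3104 g

n(HCl) = 0.01331 × 0.5831 = 7.761 × 10^-3 mol
Let x = n(NaOH), y = n(NaCl).
Titrant: 1x = 7.761 × 10^-3;  mass: 40.00x + 58.44y = 0.8284
Solving, x = 7.761 × 10^-3 mol, y = 8.863 × 10^-3 mol
mass of NaOH = 7.761 × 10^-3 × 40.00 = 0.3104 g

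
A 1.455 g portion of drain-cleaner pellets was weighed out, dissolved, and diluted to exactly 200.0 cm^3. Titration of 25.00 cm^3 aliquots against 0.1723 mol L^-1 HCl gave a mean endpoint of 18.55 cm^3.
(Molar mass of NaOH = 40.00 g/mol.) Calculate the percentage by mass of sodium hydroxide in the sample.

70.29 %

NaOH + HCl → NaCl + H2O
n(HCl) per titration = 0.01855 × 0.1723 = 3.196 × 10^-3 mol
n(NaOH) in each aliquot = 3.196 × 10^-3 mol (1:1 ratio)
n(NaOH) in the whole flask = 3.196 × 10^-3 × 200.0/25.00 = 0.02557 mol
mass of NaOH = 0.02557 × 40.00 = 1.023 g
% NaOH = 1.023 / 1.455 × 100 = 70.29 %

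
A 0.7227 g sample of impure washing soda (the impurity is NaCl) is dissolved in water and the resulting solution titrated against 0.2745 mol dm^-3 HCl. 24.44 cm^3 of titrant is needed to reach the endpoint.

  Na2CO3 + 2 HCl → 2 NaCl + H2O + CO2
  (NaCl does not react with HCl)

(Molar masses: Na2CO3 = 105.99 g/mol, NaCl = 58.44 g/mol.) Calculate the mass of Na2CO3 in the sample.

0.3555 g

n(HCl) = 0.02444 × 0.2745 = 6.709 × 10^-3 mol
Let x = n(Na2CO3), y = n(NaCl).
Titrant: 2x = 6.709 × 10^-3;  mass: 105.99x + 58.44y = 0.7227
Solving, x = 3.354 × 10^-3 mol, y = 6.283 × 10^-3 mol
mass of Na2CO3 = 3.354 × 10^-3 × 105.99 = 0.3555 g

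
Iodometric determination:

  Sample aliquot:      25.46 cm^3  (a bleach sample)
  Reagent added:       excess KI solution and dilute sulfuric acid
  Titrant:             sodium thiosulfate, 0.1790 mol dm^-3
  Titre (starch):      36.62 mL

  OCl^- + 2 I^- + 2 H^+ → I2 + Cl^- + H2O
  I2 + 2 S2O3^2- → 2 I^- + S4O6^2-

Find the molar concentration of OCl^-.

n(S2O3^2-) = 0.03662 × 0.1790 = 6.555 × 10^-3 mol
n(I2) = n(S2O3^2-)/2 = 3.277 × 10^-3 mol
n(OCl^-) in the aliquot = 3.277 × 10^-3 mol (1:1 ratio)
[OCl^-] = 3.277 × 10^-3 / 0.02546 = 0.1287 mol/L

0.1287 mol/L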